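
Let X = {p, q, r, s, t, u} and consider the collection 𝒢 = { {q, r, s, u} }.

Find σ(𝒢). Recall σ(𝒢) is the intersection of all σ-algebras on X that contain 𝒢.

Initial family (3 sets): { ∅, {q, r, s, u}, X }.
Step 1 adds 1:
  {p, t}  = X∖{q, r, s, u}
  (now 4)
Step 2: no new sets; the family is a σ-algebra.

|σ(𝒢)| = 4.  σ(𝒢) = { ∅, {p, t}, {q, r, s, u}, X }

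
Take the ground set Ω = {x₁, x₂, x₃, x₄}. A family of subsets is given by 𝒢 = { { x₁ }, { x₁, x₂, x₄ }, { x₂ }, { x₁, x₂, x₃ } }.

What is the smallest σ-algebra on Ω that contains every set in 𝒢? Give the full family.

Start: 𝒢 ∪ {∅, Ω} = { {  }, { x₁ }, { x₂ }, { x₁, x₂, x₃ }, { x₁, x₂, x₄ }, Ω }.
Iteration 1. New:
  { x₃ }  = Ω∖{ x₁, x₂, x₄ }
  { x₄ }  = Ω∖{ x₁, x₂, x₃ }
  { x₁, x₂ }  = { x₂ } ∪ { x₁ }
  { x₁, x₃, x₄ }  = Ω∖{ x₂ }
  { x₂, x₃, x₄ }  = Ω∖{ x₁ }
  — 11 sets.
Iteration 2. New:
  { x₁, x₃ }  = { x₃ } ∪ { x₁ }
  { x₁, x₄ }  = { x₄ } ∪ { x₁ }
  { x₂, x₃ }  = { x₂ } ∪ { x₃ }
  { x₂, x₄ }  = { x₂ } ∪ { x₄ }
  { x₃, x₄ }  = Ω∖{ x₁, x₂ }
  — 16 sets.
Iteration 3: no new sets; the family is a σ-algebra.

|σ(𝒢)| = 16.  σ(𝒢) = { {  }, { x₁ }, { x₂ }, { x₃ }, { x₄ }, { x₁, x₂ }, { x₁, x₃ }, { x₁, x₄ }, { x₂, x₃ }, { x₂, x₄ }, { x₃, x₄ }, { x₁, x₂, x₃ }, { x₁, x₂, x₄ }, { x₁, x₃, x₄ }, { x₂, x₃, x₄ }, Ω }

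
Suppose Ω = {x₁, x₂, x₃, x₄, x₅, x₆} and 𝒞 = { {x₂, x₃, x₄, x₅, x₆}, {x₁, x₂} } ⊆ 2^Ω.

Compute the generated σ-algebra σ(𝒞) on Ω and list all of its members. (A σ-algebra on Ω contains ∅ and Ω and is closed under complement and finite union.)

|σ(𝒞)| = 8.  σ(𝒞) = { ∅, {x₁}, {x₂}, {x₁, x₂}, {x₃, x₄, x₅, x₆}, {x₁, x₃, x₄, x₅, x₆}, {x₂, x₃, x₄, x₅, x₆}, Ω }

Check:
Initial family (4 sets): { ∅, {x₁, x₂}, {x₂, x₃, x₄, x₅, x₆}, Ω }.
Step 1. New:
  {x₁}  = complement {x₂, x₃, x₄, x₅, x₆}
  {x₃, x₄, x₅, x₆}  = complement {x₁, x₂}
  [6 total]
Step 2 (1 new):
  {x₁, x₃, x₄, x₅, x₆}  = {x₃, x₄, x₅, x₆} ∪ {x₁}
  [7 total]
Step 3: 1 new —
  {x₂}  = complement {x₁, x₃, x₄, x₅, x₆}
  [8 total]
Step 4 adds nothing — fixpoint reached.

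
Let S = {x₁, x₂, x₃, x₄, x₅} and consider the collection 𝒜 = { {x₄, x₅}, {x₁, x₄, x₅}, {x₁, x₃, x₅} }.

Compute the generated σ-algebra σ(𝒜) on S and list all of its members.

Initial family (5 sets): { ∅, {x₄, x₅}, {x₁, x₃, x₅}, {x₁, x₄, x₅}, S }.
Iteration 1. New:
  {x₂, x₃}  = ᶜ of {x₁, x₄, x₅}
  {x₂, x₄}  = ᶜ of {x₁, x₃, x₅}
  {x₁, x₂, x₃}  = ᶜ of {x₄, x₅}
  {x₁, x₃, x₄, x₅}  = {x₄, x₅} ∪ {x₁, x₃, x₅}
Iteration 2 adds 7:
  {x₂}  = ᶜ of {x₁, x₃, x₄, x₅}
  {x₂, x₃, x₄}  = {x₂, x₃} ∪ {x₂, x₄}
  {x₂, x₄, x₅}  = {x₄, x₅} ∪ {x₂, x₄}
  {x₁, x₂, x₃, x₄}  = {x₁, x₂, x₃} ∪ {x₂, x₄}
  {x₁, x₂, x₃, x₅}  = {x₁, x₂, x₃} ∪ {x₁, x₃, x₅}
  {x₁, x₂, x₄, x₅}  = {x₁, x₄, x₅} ∪ {x₂, x₄}
  {x₂, x₃, x₄, x₅}  = {x₄, x₅} ∪ {x₂, x₃}
Iteration 3: +6 →
  {x₁}  = ᶜ of {x₂, x₃, x₄, x₅}
  {x₃}  = ᶜ of {x₁, x₂, x₄, x₅}
  {x₄}  = ᶜ of {x₁, x₂, x₃, x₅}
  {x₅}  = ᶜ of {x₁, x₂, x₃, x₄}
  {x₁, x₃}  = ᶜ of {x₂, x₄, x₅}
  {x₁, x₅}  = ᶜ of {x₂, x₃, x₄}
Iteration 4 adds 10:
  {x₁, x₂}  = {x₂} ∪ {x₁}
  {x₁, x₄}  = {x₄} ∪ {x₁}
  {x₂, x₅}  = {x₂} ∪ {x₅}
  {x₃, x₄}  = {x₃} ∪ {x₄}
  {x₃, x₅}  = {x₅} ∪ {x₃}
  {x₁, x₂, x₄}  = {x₂, x₄} ∪ {x₁}
  {x₁, x₂, x₅}  = {x₂} ∪ {x₁, x₅}
  {x₁, x₃, x₄}  = {x₁, x₃} ∪ {x₄}
  {x₂, x₃, x₅}  = {x₅} ∪ {x₂, x₃}
  {x₃, x₄, x₅}  = {x₄, x₅} ∪ {x₃}
Iteration 5: already closed under ᶜ and ∪.

Therefore σ(𝒜) = { ∅, {x₁}, {x₂}, {x₃}, {x₄}, {x₅}, {x₁, x₂}, {x₁, x₃}, {x₁, x₄}, {x₁, x₅}, {x₂, x₃}, {x₂, x₄}, {x₂, x₅}, {x₃, x₄}, {x₃, x₅}, {x₄, x₅}, {x₁, x₂, x₃}, {x₁, x₂, x₄}, {x₁, x₂, x₅}, {x₁, x₃, x₄}, {x₁, x₃, x₅}, {x₁, x₄, x₅}, {x₂, x₃, x₄}, {x₂, x₃, x₅}, {x₂, x₄, x₅}, {x₃, x₄, x₅}, {x₁, x₂, x₃, x₄}, {x₁, x₂, x₃, x₅}, {x₁, x₂, x₄, x₅}, {x₁, x₃, x₄, x₅}, {x₂, x₃, x₄, x₅}, S } (|σ(𝒜)| = 32).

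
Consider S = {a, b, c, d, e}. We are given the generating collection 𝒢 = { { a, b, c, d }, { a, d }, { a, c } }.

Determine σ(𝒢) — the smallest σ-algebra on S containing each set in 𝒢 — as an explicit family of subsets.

Begin from { {  }, { a, c }, { a, d }, { a, b, c, d }, S } (that is, 𝒢 plus ∅ and S).
Step 1: 4 new —
  { e }  = complement { a, b, c, d }
  { a, c, d }  = { a, d } ∪ { a, c }
  { b, c, e }  = complement { a, d }
  { b, d, e }  = complement { a, c }
  [9 total]
Step 2: +7 →
  { b, e }  = complement { a, c, d }
  { a, c, e }  = { e } ∪ { a, c }
  { a, d, e }  = { e } ∪ { a, d }
  { a, b, c, e }  = { b, c, e } ∪ { a, c }
  { a, b, d, e }  = { a, d } ∪ { b, d, e }
  { a, c, d, e }  = { e } ∪ { a, c, d }
  { b, c, d, e }  = { b, c, e } ∪ { b, d, e }
  [16 total]
Step 3: 6 new —
  { a }  = complement { b, c, d, e }
  { b }  = complement { a, c, d, e }
  { c }  = complement { a, b, d, e }
  { d }  = complement { a, b, c, e }
  { b, c }  = complement { a, d, e }
  { b, d }  = complement { a, c, e }
  [22 total]
Step 4. New:
  { a, b }  = { b } ∪ { a }
  { a, e }  = { e } ∪ { a }
  { c, d }  = { c } ∪ { d }
  { c, e }  = { e } ∪ { c }
  { d, e }  = { e } ∪ { d }
  { a, b, c }  = { b } ∪ { a, c }
  { a, b, d }  = { b } ∪ { a, d }
  { a, b, e }  = { b, e } ∪ { a }
  { b, c, d }  = { c } ∪ { b, d }
  [31 total]
Step 5: 1 new —
  { c, d, e }  = complement { a, b }
  [32 total]
Step 6: stable.

σ(𝒢) = { {  }, { a }, { b }, { c }, { d }, { e }, { a, b }, { a, c }, { a, d }, { a, e }, { b, c }, { b, d }, { b, e }, { c, d }, { c, e }, { d, e }, { a, b, c }, { a, b, d }, { a, b, e }, { a, c, d }, { a, c, e }, { a, d, e }, { b, c, d }, { b, c, e }, { b, d, e }, { c, d, e }, { a, b, c, d }, { a, b, c, e }, { a, b, d, e }, { a, c, d, e }, { b, c, d, e }, S }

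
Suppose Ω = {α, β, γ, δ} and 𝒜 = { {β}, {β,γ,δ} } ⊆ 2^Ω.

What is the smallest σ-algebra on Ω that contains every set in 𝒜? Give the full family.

σ(𝒜) = { {}, {α}, {β}, {α,β}, {γ,δ}, {α,γ,δ}, {β,γ,δ}, Ω }

Derivation:
Start: 𝒜 ∪ {∅, Ω} = { {}, {β}, {β,γ,δ}, Ω }.
Pass 1 adds 2:
  {α}  = {β,γ,δ}ᶜ
  {α,γ,δ}  = {β}ᶜ
  (now 6)
Pass 2 (1 new):
  {α,β}  = {β} ∪ {α}
  (now 7)
Pass 3. New:
  {γ,δ}  = {α,β}ᶜ
  (now 8)
After Pass 4 the family is unchanged; done.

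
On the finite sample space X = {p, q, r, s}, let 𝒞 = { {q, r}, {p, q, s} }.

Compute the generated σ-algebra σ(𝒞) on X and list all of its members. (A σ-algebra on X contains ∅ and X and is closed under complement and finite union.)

|σ(𝒞)| = 8.  σ(𝒞) = { {}, {q}, {r}, {p, s}, {q, r}, {p, q, s}, {p, r, s}, X }

Derivation:
Begin from { {}, {q, r}, {p, q, s}, X } (that is, 𝒞 plus ∅ and X).
Iteration 1: 2 new —
  {r}  = {p, q, s}ᶜ
  {p, s}  = {q, r}ᶜ
  (now 6)
Iteration 2. New:
  {p, r, s}  = {r} ∪ {p, s}
  (now 7)
Iteration 3: +1 →
  {q}  = {p, r, s}ᶜ
  (now 8)
Iteration 4 adds nothing — fixpoint reached.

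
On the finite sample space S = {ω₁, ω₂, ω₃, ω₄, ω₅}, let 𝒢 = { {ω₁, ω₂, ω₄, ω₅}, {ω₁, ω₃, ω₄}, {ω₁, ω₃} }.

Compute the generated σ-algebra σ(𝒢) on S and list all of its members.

σ(𝒢) = { {}, {ω₁}, {ω₃}, {ω₄}, {ω₁, ω₃}, {ω₁, ω₄}, {ω₂, ω₅}, {ω₃, ω₄}, {ω₁, ω₂, ω₅}, {ω₁, ω₃, ω₄}, {ω₂, ω₃, ω₅}, {ω₂, ω₄, ω₅}, {ω₁, ω₂, ω₃, ω₅}, {ω₁, ω₂, ω₄, ω₅}, {ω₂, ω₃, ω₄, ω₅}, S }

Derivation:
Take S₀ = 𝒢 ∪ {∅, S} = { {}, {ω₁, ω₃}, {ω₁, ω₃, ω₄}, {ω₁, ω₂, ω₄, ω₅}, S }.
Pass 1: +3 →
  {ω₃}  = ᶜ of {ω₁, ω₂, ω₄, ω₅}
  {ω₂, ω₅}  = ᶜ of {ω₁, ω₃, ω₄}
  {ω₂, ω₄, ω₅}  = ᶜ of {ω₁, ω₃}
  |family| = 8
Pass 2. New:
  {ω₂, ω₃, ω₅}  = {ω₃} ∪ {ω₂, ω₅}
  {ω₁, ω₂, ω₃, ω₅}  = {ω₂, ω₅} ∪ {ω₁, ω₃}
  {ω₂, ω₃, ω₄, ω₅}  = {ω₃} ∪ {ω₂, ω₄, ω₅}
  |family| = 11
Pass 3: +3 →
  {ω₁}  = ᶜ of {ω₂, ω₃, ω₄, ω₅}
  {ω₄}  = ᶜ of {ω₁, ω₂, ω₃, ω₅}
  {ω₁, ω₄}  = ᶜ of {ω₂, ω₃, ω₅}
  |family| = 14
Pass 4: +2 →
  {ω₃, ω₄}  = {ω₃} ∪ {ω₄}
  {ω₁, ω₂, ω₅}  = {ω₂, ω₅} ∪ {ω₁}
  |family| = 16
Pass 5: closed — nothing new.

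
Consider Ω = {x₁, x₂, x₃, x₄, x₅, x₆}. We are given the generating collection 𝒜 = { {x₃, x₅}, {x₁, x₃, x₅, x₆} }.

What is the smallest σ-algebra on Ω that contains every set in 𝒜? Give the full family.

σ(𝒜) (8 sets): { {}, {x₁, x₆}, {x₂, x₄}, {x₃, x₅}, {x₁, x₂, x₄, x₆}, {x₁, x₃, x₅, x₆}, {x₂, x₃, x₄, x₅}, Ω }

Trace:
Take S₀ = 𝒜 ∪ {∅, Ω} = { {}, {x₃, x₅}, {x₁, x₃, x₅, x₆}, Ω }.
Iteration 1 (2 new):
  {x₂, x₄}  = Ω∖{x₁, x₃, x₅, x₆}
  {x₁, x₂, x₄, x₆}  = Ω∖{x₃, x₅}
  [6 total]
Iteration 2 adds 1:
  {x₂, x₃, x₄, x₅}  = {x₃, x₅} ∪ {x₂, x₄}
  [7 total]
Iteration 3: 1 new —
  {x₁, x₆}  = Ω∖{x₂, x₃, x₄, x₅}
  [8 total]
Iteration 4: no new sets; the family is a σ-algebra.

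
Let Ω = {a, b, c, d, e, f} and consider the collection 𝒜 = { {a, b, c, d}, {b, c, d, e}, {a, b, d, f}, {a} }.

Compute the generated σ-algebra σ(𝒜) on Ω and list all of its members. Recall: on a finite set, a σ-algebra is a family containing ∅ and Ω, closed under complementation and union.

Begin from { {}, {a}, {a, b, c, d}, {a, b, d, f}, {b, c, d, e}, Ω } (that is, 𝒜 plus ∅ and Ω).
Iteration 1. New:
  {a, f}  = {b, c, d, e}ᶜ
  {c, e}  = {a, b, d, f}ᶜ
  {e, f}  = {a, b, c, d}ᶜ
  {a, b, c, d, e}  = {a, b, c, d} ∪ {b, c, d, e}
  {a, b, c, d, f}  = {a, b, d, f} ∪ {a, b, c, d}
  {b, c, d, e, f}  = {a}ᶜ
  — 12 sets.
Iteration 2. New:
  {e}  = {a, b, c, d, f}ᶜ
  {f}  = {a, b, c, d, e}ᶜ
  {a, c, e}  = {c, e} ∪ {a}
  {a, e, f}  = {e, f} ∪ {a, f}
  {c, e, f}  = {e, f} ∪ {c, e}
  {a, c, e, f}  = {a, f} ∪ {c, e}
  {a, b, d, e, f}  = {a, b, d, f} ∪ {e, f}
  — 19 sets.
Iteration 3 (6 new):
  {c}  = {a, b, d, e, f}ᶜ
  {a, e}  = {e} ∪ {a}
  {b, d}  = {a, c, e, f}ᶜ
  {a, b, d}  = {c, e, f}ᶜ
  {b, c, d}  = {a, e, f}ᶜ
  {b, d, f}  = {a, c, e}ᶜ
  — 25 sets.
Iteration 4. New:
  {a, c}  = {c} ∪ {a}
  {c, f}  = {f} ∪ {c}
  {a, c, f}  = {a, f} ∪ {c}
  {b, d, e}  = {e} ∪ {b, d}
  {a, b, d, e}  = {a, b, d} ∪ {e}
  {b, c, d, f}  = {a, e}ᶜ
  {b, d, e, f}  = {b, d, f} ∪ {e, f}
  — 32 sets.
Iteration 5: stable.

|σ(𝒜)| = 32.  σ(𝒜) = { {}, {a}, {c}, {e}, {f}, {a, c}, {a, e}, {a, f}, {b, d}, {c, e}, {c, f}, {e, f}, {a, b, d}, {a, c, e}, {a, c, f}, {a, e, f}, {b, c, d}, {b, d, e}, {b, d, f}, {c, e, f}, {a, b, c, d}, {a, b, d, e}, {a, b, d, f}, {a, c, e, f}, {b, c, d, e}, {b, c, d, f}, {b, d, e, f}, {a, b, c, d, e}, {a, b, c, d, f}, {a, b, d, e, f}, {b, c, d, e, f}, Ω }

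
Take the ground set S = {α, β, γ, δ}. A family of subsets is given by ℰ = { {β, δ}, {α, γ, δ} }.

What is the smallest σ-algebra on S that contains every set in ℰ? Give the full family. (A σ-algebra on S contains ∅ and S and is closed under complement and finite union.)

Begin from { {}, {β, δ}, {α, γ, δ}, S } (that is, ℰ plus ∅ and S).
Step 1. New:
  {β}  = complement {α, γ, δ}
  {α, γ}  = complement {β, δ}
  (now 6)
Step 2: 1 new —
  {α, β, γ}  = {α, γ} ∪ {β}
  (now 7)
Step 3: +1 →
  {δ}  = complement {α, β, γ}
  (now 8)
Step 4: already closed under ᶜ and ∪.

Therefore σ(ℰ) = { {}, {β}, {δ}, {α, γ}, {β, δ}, {α, β, γ}, {α, γ, δ}, S } (|σ(ℰ)| = 8).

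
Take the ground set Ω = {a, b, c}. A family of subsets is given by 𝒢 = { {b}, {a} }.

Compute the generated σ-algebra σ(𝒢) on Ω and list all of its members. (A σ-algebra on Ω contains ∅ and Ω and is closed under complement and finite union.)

Begin from { ∅, {a}, {b}, Ω } (that is, 𝒢 plus ∅ and Ω).
Pass 1: 3 new —
  {a,b}  = {b} ∪ {a}
  {a,c}  = {b}ᶜ
  {b,c}  = {a}ᶜ
  (now 7)
Pass 2 adds 1:
  {c}  = {a,b}ᶜ
  (now 8)
Pass 3: stable.

Hence σ(𝒢) has 8 members: { ∅, {a}, {b}, {c}, {a,b}, {a,c}, {b,c}, Ω }.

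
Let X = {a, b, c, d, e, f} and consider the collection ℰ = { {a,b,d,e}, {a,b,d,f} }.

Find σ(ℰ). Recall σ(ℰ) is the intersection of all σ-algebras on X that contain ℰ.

σ(ℰ) = { ∅, {c}, {e}, {f}, {c,e}, {c,f}, {e,f}, {a,b,d}, {c,e,f}, {a,b,c,d}, {a,b,d,e}, {a,b,d,f}, {a,b,c,d,e}, {a,b,c,d,f}, {a,b,d,e,f}, X }

Check:
Start: ℰ ∪ {∅, X} = { ∅, {a,b,d,e}, {a,b,d,f}, X }.
Iteration 1 (3 new):
  {c,e}  = ᶜ of {a,b,d,f}
  {c,f}  = ᶜ of {a,b,d,e}
  {a,b,d,e,f}  = {a,b,d,f} ∪ {a,b,d,e}
  (now 7)
Iteration 2: +4 →
  {c}  = ᶜ of {a,b,d,e,f}
  {c,e,f}  = {c,f} ∪ {c,e}
  {a,b,c,d,e}  = {c,e} ∪ {a,b,d,e}
  {a,b,c,d,f}  = {a,b,d,f} ∪ {c,f}
  (now 11)
Iteration 3: 3 new —
  {e}  = ᶜ of {a,b,c,d,f}
  {f}  = ᶜ of {a,b,c,d,e}
  {a,b,d}  = ᶜ of {c,e,f}
  (now 14)
Iteration 4. New:
  {e,f}  = {e} ∪ {f}
  {a,b,c,d}  = {c} ∪ {a,b,d}
  (now 16)
Iteration 5: already closed under ᶜ and ∪.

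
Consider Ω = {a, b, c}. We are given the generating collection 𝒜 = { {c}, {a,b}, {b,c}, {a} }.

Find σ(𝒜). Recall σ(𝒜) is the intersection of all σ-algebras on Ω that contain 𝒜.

σ(𝒜) = { ∅, {a}, {b}, {c}, {a,b}, {a,c}, {b,c}, Ω }

Trace:
Start: 𝒜 ∪ {∅, Ω} = { ∅, {a}, {c}, {a,b}, {b,c}, Ω }.
Round 1 (1 new):
  {a,c}  = {c} ∪ {a}
  |family| = 7
Round 2 (1 new):
  {b}  = complement {a,c}
  |family| = 8
Round 3 adds nothing — fixpoint reached.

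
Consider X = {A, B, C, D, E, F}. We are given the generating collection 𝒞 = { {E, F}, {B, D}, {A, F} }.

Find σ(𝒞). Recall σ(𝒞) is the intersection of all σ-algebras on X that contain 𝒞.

Seed the family with 𝒞 together with ∅ and X: { {}, {A, F}, {B, D}, {E, F}, X }.
Pass 1 adds 6:
  {A, E, F}  = {E, F} ∪ {A, F}
  {A, B, C, D}  = X∖{E, F}
  {A, B, D, F}  = {A, F} ∪ {B, D}
  {A, C, E, F}  = X∖{B, D}
  {B, C, D, E}  = X∖{A, F}
  {B, D, E, F}  = {E, F} ∪ {B, D}
  [11 total]
Pass 2. New:
  {A, C}  = X∖{B, D, E, F}
  {C, E}  = X∖{A, B, D, F}
  {B, C, D}  = X∖{A, E, F}
  {A, B, C, D, E}  = {B, C, D, E} ∪ {A, B, C, D}
  {A, B, C, D, F}  = {A, B, D, F} ∪ {A, B, C, D}
  {A, B, D, E, F}  = {A, B, D, F} ∪ {E, F}
  {B, C, D, E, F}  = {E, F} ∪ {B, C, D, E}
  [18 total]
Pass 3: 7 new —
  {A}  = X∖{B, C, D, E, F}
  {C}  = X∖{A, B, D, E, F}
  {E}  = X∖{A, B, C, D, F}
  {F}  = X∖{A, B, C, D, E}
  {A, C, E}  = {A, C} ∪ {C, E}
  {A, C, F}  = {A, C} ∪ {A, F}
  {C, E, F}  = {E, F} ∪ {C, E}
  [25 total]
Pass 4 (6 new):
  {A, E}  = {E} ∪ {A}
  {C, F}  = {F} ∪ {C}
  {A, B, D}  = X∖{C, E, F}
  {B, D, E}  = X∖{A, C, F}
  {B, D, F}  = X∖{A, C, E}
  {B, C, D, F}  = {F} ∪ {B, C, D}
  [31 total]
Pass 5: +1 →
  {A, B, D, E}  = X∖{C, F}
  [32 total]
Pass 6: closed — nothing new.

|σ(𝒞)| = 32.  σ(𝒞) = { {}, {A}, {C}, {E}, {F}, {A, C}, {A, E}, {A, F}, {B, D}, {C, E}, {C, F}, {E, F}, {A, B, D}, {A, C, E}, {A, C, F}, {A, E, F}, {B, C, D}, {B, D, E}, {B, D, F}, {C, E, F}, {A, B, C, D}, {A, B, D, E}, {A, B, D, F}, {A, C, E, F}, {B, C, D, E}, {B, C, D, F}, {B, D, E, F}, {A, B, C, D, E}, {A, B, C, D, F}, {A, B, D, E, F}, {B, C, D, E, F}, X }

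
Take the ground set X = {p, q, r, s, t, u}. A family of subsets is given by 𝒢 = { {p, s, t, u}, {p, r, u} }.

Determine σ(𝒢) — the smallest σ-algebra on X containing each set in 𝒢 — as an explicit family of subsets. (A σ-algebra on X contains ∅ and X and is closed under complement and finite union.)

σ(𝒢) (16 sets): { ∅, {q}, {r}, {p, u}, {q, r}, {s, t}, {p, q, u}, {p, r, u}, {q, s, t}, {r, s, t}, {p, q, r, u}, {p, s, t, u}, {q, r, s, t}, {p, q, s, t, u}, {p, r, s, t, u}, X }

Working:
Seed the family with 𝒢 together with ∅ and X: { ∅, {p, r, u}, {p, s, t, u}, X }.
Round 1 adds 3:
  {q, r}  = {p, s, t, u}ᶜ
  {q, s, t}  = {p, r, u}ᶜ
  {p, r, s, t, u}  = {p, s, t, u} ∪ {p, r, u}
Round 2 (4 new):
  {q}  = {p, r, s, t, u}ᶜ
  {p, q, r, u}  = {q, r} ∪ {p, r, u}
  {q, r, s, t}  = {q, r} ∪ {q, s, t}
  {p, q, s, t, u}  = {p, s, t, u} ∪ {q, s, t}
Round 3 (3 new):
  {r}  = {p, q, s, t, u}ᶜ
  {p, u}  = {q, r, s, t}ᶜ
  {s, t}  = {p, q, r, u}ᶜ
Round 4: 2 new —
  {p, q, u}  = {p, u} ∪ {q}
  {r, s, t}  = {s, t} ∪ {r}
Round 5 adds nothing — fixpoint reached.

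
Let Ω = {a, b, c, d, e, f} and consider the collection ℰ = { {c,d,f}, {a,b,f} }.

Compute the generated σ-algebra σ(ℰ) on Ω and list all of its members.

Initial family (4 sets): { ∅, {a,b,f}, {c,d,f}, Ω }.
Step 1 (3 new):
  {a,b,e}  = ᶜ of {c,d,f}
  {c,d,e}  = ᶜ of {a,b,f}
  {a,b,c,d,f}  = {c,d,f} ∪ {a,b,f}
  [7 total]
Step 2 (4 new):
  {e}  = ᶜ of {a,b,c,d,f}
  {a,b,e,f}  = {a,b,e} ∪ {a,b,f}
  {c,d,e,f}  = {c,d,e} ∪ {c,d,f}
  {a,b,c,d,e}  = {a,b,e} ∪ {c,d,e}
  [11 total]
Step 3. New:
  {f}  = ᶜ of {a,b,c,d,e}
  {a,b}  = ᶜ of {c,d,e,f}
  {c,d}  = ᶜ of {a,b,e,f}
  [14 total]
Step 4: 2 new —
  {e,f}  = {f} ∪ {e}
  {a,b,c,d}  = {c,d} ∪ {a,b}
  [16 total]
After Step 5 the family is unchanged; done.

|σ(ℰ)| = 16.  σ(ℰ) = { ∅, {e}, {f}, {a,b}, {c,d}, {e,f}, {a,b,e}, {a,b,f}, {c,d,e}, {c,d,f}, {a,b,c,d}, {a,b,e,f}, {c,d,e,f}, {a,b,c,d,e}, {a,b,c,d,f}, Ω }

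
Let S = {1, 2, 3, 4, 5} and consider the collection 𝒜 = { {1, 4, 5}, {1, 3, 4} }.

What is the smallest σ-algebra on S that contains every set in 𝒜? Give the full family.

Take S₀ = 𝒜 ∪ {∅, S} = { ∅, {1, 3, 4}, {1, 4, 5}, S }.
Iteration 1 adds 3:
  {2, 3}  = complement {1, 4, 5}
  {2, 5}  = complement {1, 3, 4}
  {1, 3, 4, 5}  = {1, 3, 4} ∪ {1, 4, 5}
  (now 7)
Iteration 2. New:
  {2}  = complement {1, 3, 4, 5}
  {2, 3, 5}  = {2, 5} ∪ {2, 3}
  {1, 2, 3, 4}  = {1, 3, 4} ∪ {2, 3}
  {1, 2, 4, 5}  = {1, 4, 5} ∪ {2, 5}
  (now 11)
Iteration 3 (3 new):
  {3}  = complement {1, 2, 4, 5}
  {5}  = complement {1, 2, 3, 4}
  {1, 4}  = complement {2, 3, 5}
  (now 14)
Iteration 4: +2 →
  {3, 5}  = {3} ∪ {5}
  {1, 2, 4}  = {1, 4} ∪ {2}
  (now 16)
Iteration 5 adds nothing — fixpoint reached.

Therefore σ(𝒜) = { ∅, {2}, {3}, {5}, {1, 4}, {2, 3}, {2, 5}, {3, 5}, {1, 2, 4}, {1, 3, 4}, {1, 4, 5}, {2, 3, 5}, {1, 2, 3, 4}, {1, 2, 4, 5}, {1, 3, 4, 5}, S } (|σ(𝒜)| = 16).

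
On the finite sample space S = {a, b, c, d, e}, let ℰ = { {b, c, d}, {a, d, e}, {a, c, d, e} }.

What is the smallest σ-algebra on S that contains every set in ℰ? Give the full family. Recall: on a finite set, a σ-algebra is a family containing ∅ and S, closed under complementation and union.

σ(ℰ) (16 sets): { {}, {b}, {c}, {d}, {a, e}, {b, c}, {b, d}, {c, d}, {a, b, e}, {a, c, e}, {a, d, e}, {b, c, d}, {a, b, c, e}, {a, b, d, e}, {a, c, d, e}, S }

Check:
Seed the family with ℰ together with ∅ and S: { {}, {a, d, e}, {b, c, d}, {a, c, d, e}, S }.
Round 1: +3 →
  {b}  = S∖{a, c, d, e}
  {a, e}  = S∖{b, c, d}
  {b, c}  = S∖{a, d, e}
  [8 total]
Round 2 (3 new):
  {a, b, e}  = {b} ∪ {a, e}
  {a, b, c, e}  = {b, c} ∪ {a, e}
  {a, b, d, e}  = {a, d, e} ∪ {b}
  [11 total]
Round 3 adds 3:
  {c}  = S∖{a, b, d, e}
  {d}  = S∖{a, b, c, e}
  {c, d}  = S∖{a, b, e}
  [14 total]
Round 4: +2 →
  {b, d}  = {d} ∪ {b}
  {a, c, e}  = {c} ∪ {a, e}
  [16 total]
Round 5: stable.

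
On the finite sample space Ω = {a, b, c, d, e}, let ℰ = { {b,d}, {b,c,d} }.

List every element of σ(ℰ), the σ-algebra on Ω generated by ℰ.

σ(ℰ) = { {}, {c}, {a,e}, {b,d}, {a,c,e}, {b,c,d}, {a,b,d,e}, Ω }

Derivation:
Initial family (4 sets): { {}, {b,d}, {b,c,d}, Ω }.
Pass 1 adds 2:
  {a,e}  = ᶜ of {b,c,d}
  {a,c,e}  = ᶜ of {b,d}
Pass 2: +1 →
  {a,b,d,e}  = {a,e} ∪ {b,d}
Pass 3 adds 1:
  {c}  = ᶜ of {a,b,d,e}
Pass 4: no new sets; the family is a σ-algebra.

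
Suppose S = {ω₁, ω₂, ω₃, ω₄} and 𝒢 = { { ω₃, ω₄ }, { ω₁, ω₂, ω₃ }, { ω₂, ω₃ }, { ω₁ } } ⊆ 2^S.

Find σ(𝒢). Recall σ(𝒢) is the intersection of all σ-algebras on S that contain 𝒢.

Seed the family with 𝒢 together with ∅ and S: { ∅, { ω₁ }, { ω₂, ω₃ }, { ω₃, ω₄ }, { ω₁, ω₂, ω₃ }, S }.
Iteration 1: 5 new —
  { ω₄ }  = S∖{ ω₁, ω₂, ω₃ }
  { ω₁, ω₂ }  = S∖{ ω₃, ω₄ }
  { ω₁, ω₄ }  = S∖{ ω₂, ω₃ }
  { ω₁, ω₃, ω₄ }  = { ω₃, ω₄ } ∪ { ω₁ }
  { ω₂, ω₃, ω₄ }  = S∖{ ω₁ }
  (now 11)
Iteration 2 adds 2:
  { ω₂ }  = S∖{ ω₁, ω₃, ω₄ }
  { ω₁, ω₂, ω₄ }  = { ω₁, ω₂ } ∪ { ω₁, ω₄ }
  (now 13)
Iteration 3. New:
  { ω₃ }  = S∖{ ω₁, ω₂, ω₄ }
  { ω₂, ω₄ }  = { ω₄ } ∪ { ω₂ }
  (now 15)
Iteration 4. New:
  { ω₁, ω₃ }  = S∖{ ω₂, ω₄ }
  (now 16)
Iteration 5: no new sets; the family is a σ-algebra.

|σ(𝒢)| = 16.  σ(𝒢) = { ∅, { ω₁ }, { ω₂ }, { ω₃ }, { ω₄ }, { ω₁, ω₂ }, { ω₁, ω₃ }, { ω₁, ω₄ }, { ω₂, ω₃ }, { ω₂, ω₄ }, { ω₃, ω₄ }, { ω₁, ω₂, ω₃ }, { ω₁, ω₂, ω₄ }, { ω₁, ω₃, ω₄ }, { ω₂, ω₃, ω₄ }, S }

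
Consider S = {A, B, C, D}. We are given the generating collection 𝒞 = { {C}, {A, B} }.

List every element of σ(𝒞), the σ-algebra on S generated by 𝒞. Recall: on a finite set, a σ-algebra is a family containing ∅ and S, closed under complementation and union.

σ(𝒞) = { ∅, {C}, {D}, {A, B}, {C, D}, {A, B, C}, {A, B, D}, S }

Derivation:
Seed the family with 𝒞 together with ∅ and S: { ∅, {C}, {A, B}, S }.
Step 1. New:
  {C, D}  = complement {A, B}
  {A, B, C}  = {C} ∪ {A, B}
  {A, B, D}  = complement {C}
  [7 total]
Step 2: +1 →
  {D}  = complement {A, B, C}
  [8 total]
Step 3: closed — nothing new.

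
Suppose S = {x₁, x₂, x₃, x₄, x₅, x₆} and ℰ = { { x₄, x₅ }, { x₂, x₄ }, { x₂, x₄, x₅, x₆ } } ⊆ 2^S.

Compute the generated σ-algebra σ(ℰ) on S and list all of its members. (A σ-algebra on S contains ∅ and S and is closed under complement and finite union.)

σ(ℰ) = { ∅, { x₂ }, { x₄ }, { x₅ }, { x₆ }, { x₁, x₃ }, { x₂, x₄ }, { x₂, x₅ }, { x₂, x₆ }, { x₄, x₅ }, { x₄, x₆ }, { x₅, x₆ }, { x₁, x₂, x₃ }, { x₁, x₃, x₄ }, { x₁, x₃, x₅ }, { x₁, x₃, x₆ }, { x₂, x₄, x₅ }, { x₂, x₄, x₆ }, { x₂, x₅, x₆ }, { x₄, x₅, x₆ }, { x₁, x₂, x₃, x₄ }, { x₁, x₂, x₃, x₅ }, { x₁, x₂, x₃, x₆ }, { x₁, x₃, x₄, x₅ }, { x₁, x₃, x₄, x₆ }, { x₁, x₃, x₅, x₆ }, { x₂, x₄, x₅, x₆ }, { x₁, x₂, x₃, x₄, x₅ }, { x₁, x₂, x₃, x₄, x₆ }, { x₁, x₂, x₃, x₅, x₆ }, { x₁, x₃, x₄, x₅, x₆ }, S }

Check:
Start: ℰ ∪ {∅, S} = { ∅, { x₂, x₄ }, { x₄, x₅ }, { x₂, x₄, x₅, x₆ }, S }.
Round 1: 4 new —
  { x₁, x₃ }  = S∖{ x₂, x₄, x₅, x₆ }
  { x₂, x₄, x₅ }  = { x₄, x₅ } ∪ { x₂, x₄ }
  { x₁, x₂, x₃, x₆ }  = S∖{ x₄, x₅ }
  { x₁, x₃, x₅, x₆ }  = S∖{ x₂, x₄ }
  |family| = 9
Round 2 (7 new):
  { x₁, x₃, x₆ }  = S∖{ x₂, x₄, x₅ }
  { x₁, x₂, x₃, x₄ }  = { x₁, x₃ } ∪ { x₂, x₄ }
  { x₁, x₃, x₄, x₅ }  = { x₄, x₅ } ∪ { x₁, x₃ }
  { x₁, x₂, x₃, x₄, x₅ }  = { x₁, x₃ } ∪ { x₂, x₄, x₅ }
  { x₁, x₂, x₃, x₄, x₆ }  = { x₁, x₂, x₃, x₆ } ∪ { x₂, x₄ }
  { x₁, x₂, x₃, x₅, x₆ }  = { x₁, x₃, x₅, x₆ } ∪ { x₁, x₂, x₃, x₆ }
  { x₁, x₃, x₄, x₅, x₆ }  = { x₁, x₃, x₅, x₆ } ∪ { x₄, x₅ }
  |family| = 16
Round 3. New:
  { x₂ }  = S∖{ x₁, x₃, x₄, x₅, x₆ }
  { x₄ }  = S∖{ x₁, x₂, x₃, x₅, x₆ }
  { x₅ }  = S∖{ x₁, x₂, x₃, x₄, x₆ }
  { x₆ }  = S∖{ x₁, x₂, x₃, x₄, x₅ }
  { x₂, x₆ }  = S∖{ x₁, x₃, x₄, x₅ }
  { x₅, x₆ }  = S∖{ x₁, x₂, x₃, x₄ }
  |family| = 22
Round 4: 9 new —
  { x₂, x₅ }  = { x₂ } ∪ { x₅ }
  { x₄, x₆ }  = { x₆ } ∪ { x₄ }
  { x₁, x₂, x₃ }  = { x₂ } ∪ { x₁, x₃ }
  { x₁, x₃, x₄ }  = { x₁, x₃ } ∪ { x₄ }
  { x₁, x₃, x₅ }  = { x₅ } ∪ { x₁, x₃ }
  { x₂, x₄, x₆ }  = { x₂, x₆ } ∪ { x₄ }
  { x₂, x₅, x₆ }  = { x₅, x₆ } ∪ { x₂ }
  { x₄, x₅, x₆ }  = { x₅, x₆ } ∪ { x₄, x₅ }
  { x₁, x₃, x₄, x₆ }  = { x₁, x₃, x₆ } ∪ { x₄ }
  |family| = 31
Round 5 (1 new):
  { x₁, x₂, x₃, x₅ }  = S∖{ x₄, x₆ }
  |family| = 32
Round 6: closed — nothing new.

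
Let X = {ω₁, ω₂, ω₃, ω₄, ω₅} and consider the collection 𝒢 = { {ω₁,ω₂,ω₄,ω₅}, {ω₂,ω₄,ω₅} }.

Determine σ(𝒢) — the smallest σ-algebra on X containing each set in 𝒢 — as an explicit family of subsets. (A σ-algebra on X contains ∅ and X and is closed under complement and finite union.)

Initial family (4 sets): { {}, {ω₂,ω₄,ω₅}, {ω₁,ω₂,ω₄,ω₅}, X }.
Iteration 1: 2 new —
  {ω₃}  = complement {ω₁,ω₂,ω₄,ω₅}
  {ω₁,ω₃}  = complement {ω₂,ω₄,ω₅}
  — 6 sets.
Iteration 2 (1 new):
  {ω₂,ω₃,ω₄,ω₅}  = {ω₃} ∪ {ω₂,ω₄,ω₅}
  — 7 sets.
Iteration 3: +1 →
  {ω₁}  = complement {ω₂,ω₃,ω₄,ω₅}
  — 8 sets.
Iteration 4: stable.

Hence σ(𝒢) has 8 members: { {}, {ω₁}, {ω₃}, {ω₁,ω₃}, {ω₂,ω₄,ω₅}, {ω₁,ω₂,ω₄,ω₅}, {ω₂,ω₃,ω₄,ω₅}, X }.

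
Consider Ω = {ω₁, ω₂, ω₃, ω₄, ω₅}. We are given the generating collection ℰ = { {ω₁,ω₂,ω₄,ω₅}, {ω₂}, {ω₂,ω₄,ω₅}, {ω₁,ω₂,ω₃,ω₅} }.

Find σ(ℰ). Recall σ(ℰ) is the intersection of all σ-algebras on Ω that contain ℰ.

Answer: σ(ℰ) = { {}, {ω₁}, {ω₂}, {ω₃}, {ω₄}, {ω₅}, {ω₁,ω₂}, {ω₁,ω₃}, {ω₁,ω₄}, {ω₁,ω₅}, {ω₂,ω₃}, {ω₂,ω₄}, {ω₂,ω₅}, {ω₃,ω₄}, {ω₃,ω₅}, {ω₄,ω₅}, {ω₁,ω₂,ω₃}, {ω₁,ω₂,ω₄}, {ω₁,ω₂,ω₅}, {ω₁,ω₃,ω₄}, {ω₁,ω₃,ω₅}, {ω₁,ω₄,ω₅}, {ω₂,ω₃,ω₄}, {ω₂,ω₃,ω₅}, {ω₂,ω₄,ω₅}, {ω₃,ω₄,ω₅}, {ω₁,ω₂,ω₃,ω₄}, {ω₁,ω₂,ω₃,ω₅}, {ω₁,ω₂,ω₄,ω₅}, {ω₁,ω₃,ω₄,ω₅}, {ω₂,ω₃,ω₄,ω₅}, Ω }

Trace:
Initial family (6 sets): { {}, {ω₂}, {ω₂,ω₄,ω₅}, {ω₁,ω₂,ω₃,ω₅}, {ω₁,ω₂,ω₄,ω₅}, Ω }.
Iteration 1: 4 new —
  {ω₃}  = ᶜ of {ω₁,ω₂,ω₄,ω₅}
  {ω₄}  = ᶜ of {ω₁,ω₂,ω₃,ω₅}
  {ω₁,ω₃}  = ᶜ of {ω₂,ω₄,ω₅}
  {ω₁,ω₃,ω₄,ω₅}  = ᶜ of {ω₂}
  [10 total]
Iteration 2: 6 new —
  {ω₂,ω₃}  = {ω₂} ∪ {ω₃}
  {ω₂,ω₄}  = {ω₂} ∪ {ω₄}
  {ω₃,ω₄}  = {ω₃} ∪ {ω₄}
  {ω₁,ω₂,ω₃}  = {ω₂} ∪ {ω₁,ω₃}
  {ω₁,ω₃,ω₄}  = {ω₁,ω₃} ∪ {ω₄}
  {ω₂,ω₃,ω₄,ω₅}  = {ω₃} ∪ {ω₂,ω₄,ω₅}
  [16 total]
Iteration 3. New:
  {ω₁}  = ᶜ of {ω₂,ω₃,ω₄,ω₅}
  {ω₂,ω₅}  = ᶜ of {ω₁,ω₃,ω₄}
  {ω₄,ω₅}  = ᶜ of {ω₁,ω₂,ω₃}
  {ω₁,ω₂,ω₅}  = ᶜ of {ω₃,ω₄}
  {ω₁,ω₃,ω₅}  = ᶜ of {ω₂,ω₄}
  {ω₁,ω₄,ω₅}  = ᶜ of {ω₂,ω₃}
  {ω₂,ω₃,ω₄}  = {ω₃} ∪ {ω₂,ω₄}
  {ω₁,ω₂,ω₃,ω₄}  = {ω₃,ω₄} ∪ {ω₁,ω₂,ω₃}
  [24 total]
Iteration 4: 7 new —
  {ω₅}  = ᶜ of {ω₁,ω₂,ω₃,ω₄}
  {ω₁,ω₂}  = {ω₂} ∪ {ω₁}
  {ω₁,ω₄}  = {ω₄} ∪ {ω₁}
  {ω₁,ω₅}  = ᶜ of {ω₂,ω₃,ω₄}
  {ω₁,ω₂,ω₄}  = {ω₂,ω₄} ∪ {ω₁}
  {ω₂,ω₃,ω₅}  = {ω₂,ω₅} ∪ {ω₃}
  {ω₃,ω₄,ω₅}  = {ω₃,ω₄} ∪ {ω₄,ω₅}
  [31 total]
Iteration 5. New:
  {ω₃,ω₅}  = ᶜ of {ω₁,ω₂,ω₄}
  [32 total]
After Iteration 6 the family is unchanged; done.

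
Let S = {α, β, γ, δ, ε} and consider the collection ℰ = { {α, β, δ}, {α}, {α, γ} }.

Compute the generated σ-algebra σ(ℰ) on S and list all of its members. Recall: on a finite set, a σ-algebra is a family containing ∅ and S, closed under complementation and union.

Begin from { {}, {α}, {α, γ}, {α, β, δ}, S } (that is, ℰ plus ∅ and S).
Round 1: +4 →
  {γ, ε}  = {α, β, δ}ᶜ
  {β, δ, ε}  = {α, γ}ᶜ
  {α, β, γ, δ}  = {α, γ} ∪ {α, β, δ}
  {β, γ, δ, ε}  = {α}ᶜ
  [9 total]
Round 2 adds 3:
  {ε}  = {α, β, γ, δ}ᶜ
  {α, γ, ε}  = {α, γ} ∪ {γ, ε}
  {α, β, δ, ε}  = {α, β, δ} ∪ {β, δ, ε}
  [12 total]
Round 3 adds 3:
  {γ}  = {α, β, δ, ε}ᶜ
  {α, ε}  = {ε} ∪ {α}
  {β, δ}  = {α, γ, ε}ᶜ
  [15 total]
Round 4: +1 →
  {β, γ, δ}  = {α, ε}ᶜ
  [16 total]
Round 5 adds nothing — fixpoint reached.

σ(ℰ) = { {}, {α}, {γ}, {ε}, {α, γ}, {α, ε}, {β, δ}, {γ, ε}, {α, β, δ}, {α, γ, ε}, {β, γ, δ}, {β, δ, ε}, {α, β, γ, δ}, {α, β, δ, ε}, {β, γ, δ, ε}, S }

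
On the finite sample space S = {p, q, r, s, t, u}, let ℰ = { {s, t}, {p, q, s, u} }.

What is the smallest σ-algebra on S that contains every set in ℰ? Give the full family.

Answer: σ(ℰ) = { {}, {r}, {s}, {t}, {r, s}, {r, t}, {s, t}, {p, q, u}, {r, s, t}, {p, q, r, u}, {p, q, s, u}, {p, q, t, u}, {p, q, r, s, u}, {p, q, r, t, u}, {p, q, s, t, u}, S }

Trace:
Seed the family with ℰ together with ∅ and S: { {}, {s, t}, {p, q, s, u}, S }.
Iteration 1. New:
  {r, t}  = complement {p, q, s, u}
  {p, q, r, u}  = complement {s, t}
  {p, q, s, t, u}  = {s, t} ∪ {p, q, s, u}
  |family| = 7
Iteration 2 adds 4:
  {r}  = complement {p, q, s, t, u}
  {r, s, t}  = {s, t} ∪ {r, t}
  {p, q, r, s, u}  = {p, q, s, u} ∪ {p, q, r, u}
  {p, q, r, t, u}  = {r, t} ∪ {p, q, r, u}
  |family| = 11
Iteration 3: +3 →
  {s}  = complement {p, q, r, t, u}
  {t}  = complement {p, q, r, s, u}
  {p, q, u}  = complement {r, s, t}
  |family| = 14
Iteration 4: 2 new —
  {r, s}  = {r} ∪ {s}
  {p, q, t, u}  = {p, q, u} ∪ {t}
  |family| = 16
Iteration 5 adds nothing — fixpoint reached.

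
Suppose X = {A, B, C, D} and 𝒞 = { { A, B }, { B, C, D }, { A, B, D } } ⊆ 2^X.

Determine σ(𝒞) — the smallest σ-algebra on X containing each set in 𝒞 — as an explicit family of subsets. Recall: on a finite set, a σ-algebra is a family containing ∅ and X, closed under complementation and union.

σ(𝒞) = { ∅, { A }, { B }, { C }, { D }, { A, B }, { A, C }, { A, D }, { B, C }, { B, D }, { C, D }, { A, B, C }, { A, B, D }, { A, C, D }, { B, C, D }, X }

Derivation:
Seed the family with 𝒞 together with ∅ and X: { ∅, { A, B }, { A, B, D }, { B, C, D }, X }.
Iteration 1: 3 new —
  { A }  = { B, C, D }ᶜ
  { C }  = { A, B, D }ᶜ
  { C, D }  = { A, B }ᶜ
  — 8 sets.
Iteration 2. New:
  { A, C }  = { C } ∪ { A }
  { A, B, C }  = { C } ∪ { A, B }
  { A, C, D }  = { C, D } ∪ { A }
  — 11 sets.
Iteration 3: +3 →
  { B }  = { A, C, D }ᶜ
  { D }  = { A, B, C }ᶜ
  { B, D }  = { A, C }ᶜ
  — 14 sets.
Iteration 4 (2 new):
  { A, D }  = { D } ∪ { A }
  { B, C }  = { C } ∪ { B }
  — 16 sets.
Iteration 5: already closed under ᶜ and ∪.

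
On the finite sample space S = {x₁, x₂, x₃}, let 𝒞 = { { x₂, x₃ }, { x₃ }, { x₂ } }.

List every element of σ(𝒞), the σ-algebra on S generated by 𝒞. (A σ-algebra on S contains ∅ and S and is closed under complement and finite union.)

Seed the family with 𝒞 together with ∅ and S: { {  }, { x₂ }, { x₃ }, { x₂, x₃ }, S }.
Iteration 1: 3 new —
  { x₁ }  = ᶜ of { x₂, x₃ }
  { x₁, x₂ }  = ᶜ of { x₃ }
  { x₁, x₃ }  = ᶜ of { x₂ }
  (now 8)
Iteration 2: no new sets; the family is a σ-algebra.

|σ(𝒞)| = 8.  σ(𝒞) = { {  }, { x₁ }, { x₂ }, { x₃ }, { x₁, x₂ }, { x₁, x₃ }, { x₂, x₃ }, S }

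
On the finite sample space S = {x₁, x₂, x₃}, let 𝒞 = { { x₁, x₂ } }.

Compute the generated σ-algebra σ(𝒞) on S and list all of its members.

σ(𝒞) (4 sets): { {}, { x₃ }, { x₁, x₂ }, S }

Trace:
Seed the family with 𝒞 together with ∅ and S: { {}, { x₁, x₂ }, S }.
Round 1: +1 →
  { x₃ }  = complement { x₁, x₂ }
  — 4 sets.
After Round 2 the family is unchanged; done.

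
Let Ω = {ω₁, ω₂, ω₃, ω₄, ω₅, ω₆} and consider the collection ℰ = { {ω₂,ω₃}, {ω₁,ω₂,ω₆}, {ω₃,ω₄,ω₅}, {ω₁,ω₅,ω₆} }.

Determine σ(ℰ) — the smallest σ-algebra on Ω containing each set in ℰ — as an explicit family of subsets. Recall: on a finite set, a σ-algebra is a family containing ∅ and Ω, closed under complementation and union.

σ(ℰ) = { {}, {ω₂}, {ω₃}, {ω₄}, {ω₅}, {ω₁,ω₆}, {ω₂,ω₃}, {ω₂,ω₄}, {ω₂,ω₅}, {ω₃,ω₄}, {ω₃,ω₅}, {ω₄,ω₅}, {ω₁,ω₂,ω₆}, {ω₁,ω₃,ω₆}, {ω₁,ω₄,ω₆}, {ω₁,ω₅,ω₆}, {ω₂,ω₃,ω₄}, {ω₂,ω₃,ω₅}, {ω₂,ω₄,ω₅}, {ω₃,ω₄,ω₅}, {ω₁,ω₂,ω₃,ω₆}, {ω₁,ω₂,ω₄,ω₆}, {ω₁,ω₂,ω₅,ω₆}, {ω₁,ω₃,ω₄,ω₆}, {ω₁,ω₃,ω₅,ω₆}, {ω₁,ω₄,ω₅,ω₆}, {ω₂,ω₃,ω₄,ω₅}, {ω₁,ω₂,ω₃,ω₄,ω₆}, {ω₁,ω₂,ω₃,ω₅,ω₆}, {ω₁,ω₂,ω₄,ω₅,ω₆}, {ω₁,ω₃,ω₄,ω₅,ω₆}, Ω }

Derivation:
Start: ℰ ∪ {∅, Ω} = { {}, {ω₂,ω₃}, {ω₁,ω₂,ω₆}, {ω₁,ω₅,ω₆}, {ω₃,ω₄,ω₅}, Ω }.
Pass 1. New:
  {ω₂,ω₃,ω₄}  = complement {ω₁,ω₅,ω₆}
  {ω₁,ω₂,ω₃,ω₆}  = {ω₂,ω₃} ∪ {ω₁,ω₂,ω₆}
  {ω₁,ω₂,ω₅,ω₆}  = {ω₁,ω₅,ω₆} ∪ {ω₁,ω₂,ω₆}
  {ω₁,ω₄,ω₅,ω₆}  = complement {ω₂,ω₃}
  {ω₂,ω₃,ω₄,ω₅}  = {ω₃,ω₄,ω₅} ∪ {ω₂,ω₃}
  {ω₁,ω₂,ω₃,ω₅,ω₆}  = {ω₂,ω₃} ∪ {ω₁,ω₅,ω₆}
  {ω₁,ω₃,ω₄,ω₅,ω₆}  = {ω₃,ω₄,ω₅} ∪ {ω₁,ω₅,ω₆}
Pass 2: 7 new —
  {ω₂}  = complement {ω₁,ω₃,ω₄,ω₅,ω₆}
  {ω₄}  = complement {ω₁,ω₂,ω₃,ω₅,ω₆}
  {ω₁,ω₆}  = complement {ω₂,ω₃,ω₄,ω₅}
  {ω₃,ω₄}  = complement {ω₁,ω₂,ω₅,ω₆}
  {ω₄,ω₅}  = complement {ω₁,ω₂,ω₃,ω₆}
  {ω₁,ω₂,ω₃,ω₄,ω₆}  = {ω₂,ω₃,ω₄} ∪ {ω₁,ω₂,ω₃,ω₆}
  {ω₁,ω₂,ω₄,ω₅,ω₆}  = {ω₁,ω₄,ω₅,ω₆} ∪ {ω₁,ω₂,ω₆}
Pass 3 (7 new):
  {ω₃}  = complement {ω₁,ω₂,ω₄,ω₅,ω₆}
  {ω₅}  = complement {ω₁,ω₂,ω₃,ω₄,ω₆}
  {ω₂,ω₄}  = {ω₂} ∪ {ω₄}
  {ω₁,ω₄,ω₆}  = {ω₁,ω₆} ∪ {ω₄}
  {ω₂,ω₄,ω₅}  = {ω₂} ∪ {ω₄,ω₅}
  {ω₁,ω₂,ω₄,ω₆}  = {ω₄} ∪ {ω₁,ω₂,ω₆}
  {ω₁,ω₃,ω₄,ω₆}  = {ω₃,ω₄} ∪ {ω₁,ω₆}
Pass 4: 5 new —
  {ω₂,ω₅}  = complement {ω₁,ω₃,ω₄,ω₆}
  {ω₃,ω₅}  = complement {ω₁,ω₂,ω₄,ω₆}
  {ω₁,ω₃,ω₆}  = complement {ω₂,ω₄,ω₅}
  {ω₂,ω₃,ω₅}  = complement {ω₁,ω₄,ω₆}
  {ω₁,ω₃,ω₅,ω₆}  = complement {ω₂,ω₄}
Pass 5: already closed under ᶜ and ∪.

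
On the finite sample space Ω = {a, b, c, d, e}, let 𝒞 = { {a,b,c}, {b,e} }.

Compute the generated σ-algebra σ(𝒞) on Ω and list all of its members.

σ(𝒞) (16 sets): { {}, {b}, {d}, {e}, {a,c}, {b,d}, {b,e}, {d,e}, {a,b,c}, {a,c,d}, {a,c,e}, {b,d,e}, {a,b,c,d}, {a,b,c,e}, {a,c,d,e}, Ω }

Working:
Start: 𝒞 ∪ {∅, Ω} = { {}, {b,e}, {a,b,c}, Ω }.
Round 1. New:
  {d,e}  = {a,b,c}ᶜ
  {a,c,d}  = {b,e}ᶜ
  {a,b,c,e}  = {a,b,c} ∪ {b,e}
  |family| = 7
Round 2: +4 →
  {d}  = {a,b,c,e}ᶜ
  {b,d,e}  = {d,e} ∪ {b,e}
  {a,b,c,d}  = {a,c,d} ∪ {a,b,c}
  {a,c,d,e}  = {d,e} ∪ {a,c,d}
  |family| = 11
Round 3: 3 new —
  {b}  = {a,c,d,e}ᶜ
  {e}  = {a,b,c,d}ᶜ
  {a,c}  = {b,d,e}ᶜ
  |family| = 14
Round 4: +2 →
  {b,d}  = {d} ∪ {b}
  {a,c,e}  = {a,c} ∪ {e}
  |family| = 16
Round 5: no new sets; the family is a σ-algebra.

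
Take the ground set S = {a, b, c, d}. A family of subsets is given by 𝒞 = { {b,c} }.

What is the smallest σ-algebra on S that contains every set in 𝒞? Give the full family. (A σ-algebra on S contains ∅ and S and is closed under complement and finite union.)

Answer: σ(𝒞) = { {}, {a,d}, {b,c}, S }

Derivation:
Begin from { {}, {b,c}, S } (that is, 𝒞 plus ∅ and S).
Iteration 1: 1 new —
  {a,d}  = complement {b,c}
  (now 4)
Iteration 2: closed — nothing new.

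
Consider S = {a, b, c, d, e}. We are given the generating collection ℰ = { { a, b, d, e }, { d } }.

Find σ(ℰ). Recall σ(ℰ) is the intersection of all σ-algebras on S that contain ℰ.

Start: ℰ ∪ {∅, S} = { ∅, { d }, { a, b, d, e }, S }.
Step 1 (2 new):
  { c }  = { a, b, d, e }ᶜ
  { a, b, c, e }  = { d }ᶜ
  [6 total]
Step 2. New:
  { c, d }  = { c } ∪ { d }
  [7 total]
Step 3 (1 new):
  { a, b, e }  = { c, d }ᶜ
  [8 total]
Step 4: closed — nothing new.

Hence σ(ℰ) has 8 members: { ∅, { c }, { d }, { c, d }, { a, b, e }, { a, b, c, e }, { a, b, d, e }, S }.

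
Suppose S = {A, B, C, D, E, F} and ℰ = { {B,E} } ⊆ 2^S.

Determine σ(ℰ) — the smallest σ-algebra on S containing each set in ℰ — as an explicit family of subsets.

σ(ℰ) (4 sets): { {}, {B,E}, {A,C,D,F}, S }

Working:
Initial family (3 sets): { {}, {B,E}, S }.
Round 1: 1 new —
  {A,C,D,F}  = ᶜ of {B,E}
  |family| = 4
Round 2: already closed under ᶜ and ∪.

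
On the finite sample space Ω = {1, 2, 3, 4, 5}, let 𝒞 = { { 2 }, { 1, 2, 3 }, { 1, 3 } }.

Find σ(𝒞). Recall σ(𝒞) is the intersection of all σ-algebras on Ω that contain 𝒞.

|σ(𝒞)| = 8.  σ(𝒞) = { {}, { 2 }, { 1, 3 }, { 4, 5 }, { 1, 2, 3 }, { 2, 4, 5 }, { 1, 3, 4, 5 }, Ω }

Trace:
Start: 𝒞 ∪ {∅, Ω} = { {}, { 2 }, { 1, 3 }, { 1, 2, 3 }, Ω }.
Iteration 1: +3 →
  { 4, 5 }  = complement { 1, 2, 3 }
  { 2, 4, 5 }  = complement { 1, 3 }
  { 1, 3, 4, 5 }  = complement { 2 }
  |family| = 8
Iteration 2: already closed under ᶜ and ∪.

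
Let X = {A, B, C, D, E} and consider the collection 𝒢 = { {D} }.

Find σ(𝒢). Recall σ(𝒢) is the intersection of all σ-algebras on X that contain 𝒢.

σ(𝒢) (4 sets): { {}, {D}, {A,B,C,E}, X }

Check:
Begin from { {}, {D}, X } (that is, 𝒢 plus ∅ and X).
Round 1: +1 →
  {A,B,C,E}  = {D}ᶜ
  — 4 sets.
Round 2 adds nothing — fixpoint reached.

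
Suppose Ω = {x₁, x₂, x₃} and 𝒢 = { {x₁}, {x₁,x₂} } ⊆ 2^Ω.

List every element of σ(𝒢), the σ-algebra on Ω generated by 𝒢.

Start: 𝒢 ∪ {∅, Ω} = { {}, {x₁}, {x₁,x₂}, Ω }.
Pass 1: 2 new —
  {x₃}  = complement {x₁,x₂}
  {x₂,x₃}  = complement {x₁}
  (now 6)
Pass 2: 1 new —
  {x₁,x₃}  = {x₃} ∪ {x₁}
  (now 7)
Pass 3: +1 →
  {x₂}  = complement {x₁,x₃}
  (now 8)
After Pass 4 the family is unchanged; done.

Hence σ(𝒢) has 8 members: { {}, {x₁}, {x₂}, {x₃}, {x₁,x₂}, {x₁,x₃}, {x₂,x₃}, Ω }.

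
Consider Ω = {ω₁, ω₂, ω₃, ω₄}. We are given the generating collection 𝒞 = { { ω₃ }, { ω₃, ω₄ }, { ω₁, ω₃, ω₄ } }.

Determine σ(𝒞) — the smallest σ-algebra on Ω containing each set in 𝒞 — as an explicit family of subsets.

Answer: σ(𝒞) = { {  }, { ω₁ }, { ω₂ }, { ω₃ }, { ω₄ }, { ω₁, ω₂ }, { ω₁, ω₃ }, { ω₁, ω₄ }, { ω₂, ω₃ }, { ω₂, ω₄ }, { ω₃, ω₄ }, { ω₁, ω₂, ω₃ }, { ω₁, ω₂, ω₄ }, { ω₁, ω₃, ω₄ }, { ω₂, ω₃, ω₄ }, Ω }

Trace:
Start: 𝒞 ∪ {∅, Ω} = { {  }, { ω₃ }, { ω₃, ω₄ }, { ω₁, ω₃, ω₄ }, Ω }.
Iteration 1: +3 →
  { ω₂ }  = ᶜ of { ω₁, ω₃, ω₄ }
  { ω₁, ω₂ }  = ᶜ of { ω₃, ω₄ }
  { ω₁, ω₂, ω₄ }  = ᶜ of { ω₃ }
Iteration 2: +3 →
  { ω₂, ω₃ }  = { ω₃ } ∪ { ω₂ }
  { ω₁, ω₂, ω₃ }  = { ω₃ } ∪ { ω₁, ω₂ }
  { ω₂, ω₃, ω₄ }  = { ω₂ } ∪ { ω₃, ω₄ }
Iteration 3: 3 new —
  { ω₁ }  = ᶜ of { ω₂, ω₃, ω₄ }
  { ω₄ }  = ᶜ of { ω₁, ω₂, ω₃ }
  { ω₁, ω₄ }  = ᶜ of { ω₂, ω₃ }
Iteration 4: +2 →
  { ω₁, ω₃ }  = { ω₃ } ∪ { ω₁ }
  { ω₂, ω₄ }  = { ω₄ } ∪ { ω₂ }
Iteration 5: already closed under ᶜ and ∪.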